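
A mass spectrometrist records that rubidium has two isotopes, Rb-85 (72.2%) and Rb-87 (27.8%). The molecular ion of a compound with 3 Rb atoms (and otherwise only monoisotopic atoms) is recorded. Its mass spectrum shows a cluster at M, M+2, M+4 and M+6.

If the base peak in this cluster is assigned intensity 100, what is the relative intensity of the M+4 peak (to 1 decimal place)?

38.5

Binomial terms of (0.722 + 0.278)^3: M 0.3764, M+2 0.4348, M+4 0.1674, M+6 0.0215 → M+2 is the base peak.
P(M+2) = C(3,1) × 0.722^2 × 0.278^1 = 3 × 0.521284 × 0.2780 = 0.434751 (base)
P(M+4) = C(3,2) × 0.722^1 × 0.278^2 = 3 × 0.7220 × 0.077284 = 0.167397
Relative intensity = 0.167397 / 0.434751 × 100 = 38.5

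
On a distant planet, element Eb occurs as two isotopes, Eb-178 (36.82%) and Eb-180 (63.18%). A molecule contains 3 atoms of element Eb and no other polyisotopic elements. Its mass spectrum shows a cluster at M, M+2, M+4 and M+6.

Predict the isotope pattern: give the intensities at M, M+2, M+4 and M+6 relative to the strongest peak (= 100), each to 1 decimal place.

11.3 : 58.3 : 100.0 : 57.2

The 3 Eb atoms are independent, so intensities follow the terms of (0.3682 + 0.6318)^3.
P(M) = 0.3682^3 = 0.049917
P(M+2) = 3 × 0.3682^2 × 0.6318^1 = 0.256962
P(M+4) = 3 × 0.3682^1 × 0.6318^2 = 0.440925
P(M+6) = 0.6318^3 = 0.252196
The M+4 peak is largest (0.440925); scaling to 100 gives 11.3 : 58.3 : 100.0 : 57.2.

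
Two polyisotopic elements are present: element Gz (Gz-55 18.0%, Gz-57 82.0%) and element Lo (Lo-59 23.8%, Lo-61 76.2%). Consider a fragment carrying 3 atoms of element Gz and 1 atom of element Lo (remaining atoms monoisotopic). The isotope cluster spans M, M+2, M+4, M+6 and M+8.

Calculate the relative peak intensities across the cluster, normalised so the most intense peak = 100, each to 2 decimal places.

0.33 : 5.57 : 35.02 : 97.09 : 100.00

Element Gz pattern (n=3): 0.005832 : 0.079704 : 0.363096 : 0.551368
Element Lo pattern (n=1): 0.2380 : 0.7620
Convolve the two distributions (both contribute in 2-u steps):
  M: 0.005832×0.2380 = 0.001388
  M+2: 0.005832×0.7620 + 0.079704×0.2380 = 0.023414
  M+4: 0.079704×0.7620 + 0.363096×0.2380 = 0.147151
  M+6: 0.363096×0.7620 + 0.551368×0.2380 = 0.407905
  M+8: 0.551368×0.7620 = 0.420142
Scale to base peak (0.420142) = 100: 0.33 : 5.57 : 35.02 : 97.09 : 100.00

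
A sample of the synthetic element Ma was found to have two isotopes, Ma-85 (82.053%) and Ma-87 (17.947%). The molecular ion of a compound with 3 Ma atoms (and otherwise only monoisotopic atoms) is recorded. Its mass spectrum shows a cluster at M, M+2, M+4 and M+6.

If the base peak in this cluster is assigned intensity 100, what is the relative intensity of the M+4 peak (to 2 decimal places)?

Binomial terms of (0.82053 + 0.17947)^3: M 0.5524, M+2 0.3625, M+4 0.0793, M+6 0.0058 → M is the base peak.
P(M) = C(3,0) × 0.82053^3 × 0.17947^0 = 1 × 0.55243781 × 1.0000 = 0.552438 (base)
P(M+4) = C(3,2) × 0.82053^1 × 0.17947^2 = 3 × 0.82053 × 0.03220948 = 0.079287
Relative intensity = 0.079287 / 0.552438 × 100 = 14.35

14.35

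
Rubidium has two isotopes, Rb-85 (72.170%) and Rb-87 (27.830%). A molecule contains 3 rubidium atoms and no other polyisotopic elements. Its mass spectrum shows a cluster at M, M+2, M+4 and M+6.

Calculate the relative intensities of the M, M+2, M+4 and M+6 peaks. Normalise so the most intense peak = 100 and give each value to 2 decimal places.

Expanding (0.72170 + 0.27830)^3:
P(M) = 0.72170^3 = 0.375898
P(M+2) = 3 × 0.72170^2 × 0.27830^1 = 0.434858
P(M+4) = 3 × 0.72170^1 × 0.27830^2 = 0.167689
P(M+6) = 0.27830^3 = 0.021555
The M+2 peak is largest (0.434858); scaling to 100 gives 86.44 : 100.00 : 38.56 : 4.96.

86.44 : 100.00 : 38.56 : 4.96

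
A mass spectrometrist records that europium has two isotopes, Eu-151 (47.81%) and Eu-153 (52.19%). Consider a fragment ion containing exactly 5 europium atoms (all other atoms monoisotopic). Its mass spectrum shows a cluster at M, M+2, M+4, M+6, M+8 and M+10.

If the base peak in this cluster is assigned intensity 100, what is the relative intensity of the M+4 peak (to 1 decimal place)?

91.6

Binomial terms of (0.4781 + 0.5219)^5: M 0.0250, M+2 0.1363, M+4 0.2977, M+6 0.3249, M+8 0.1774, M+10 0.0387 → M+6 is the base peak.
P(M+6) = C(5,3) × 0.4781^2 × 0.5219^3 = 10 × 0.22857961 × 0.14215492 = 0.324937 (base)
P(M+4) = C(5,2) × 0.4781^3 × 0.5219^2 = 10 × 0.10928391 × 0.27237961 = 0.297667
Relative intensity = 0.297667 / 0.324937 × 100 = 91.6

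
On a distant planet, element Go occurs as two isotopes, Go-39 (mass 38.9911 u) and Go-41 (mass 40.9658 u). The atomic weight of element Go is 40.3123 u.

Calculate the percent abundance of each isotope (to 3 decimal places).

With x = fraction of Go-39 (so Go-41 is 1 − x):
38.9911·x + 40.9658·(1 − x) = 40.3123
(38.9911 − 40.9658)·x = 40.3123 − 40.9658
x = -0.6535 / -1.9747 = 0.33094 → 33.094% Go-39, 66.906% Go-41.

Go-39: 33.094%, Go-41: 66.906%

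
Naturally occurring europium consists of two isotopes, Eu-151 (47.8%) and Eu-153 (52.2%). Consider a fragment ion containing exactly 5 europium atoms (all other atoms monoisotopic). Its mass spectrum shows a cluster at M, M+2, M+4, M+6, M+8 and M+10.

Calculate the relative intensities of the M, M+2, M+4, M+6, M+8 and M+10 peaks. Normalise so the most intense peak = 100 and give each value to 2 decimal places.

7.68 : 41.93 : 91.57 : 100.00 : 54.60 : 11.93

The 5 Eu atoms are independent, so intensities follow the terms of (0.478 + 0.522)^5.
P(M) = 0.478^5 = 0.024954
P(M+2) = 5 × 0.478^4 × 0.522^1 = 0.136255
P(M+4) = 10 × 0.478^3 × 0.522^2 = 0.297594
P(M+6) = 10 × 0.478^2 × 0.522^3 = 0.324988
P(M+8) = 5 × 0.478^1 × 0.522^4 = 0.177452
P(M+10) = 0.522^5 = 0.038757
The M+6 peak is largest (0.324988); scaling to 100 gives 7.68 : 41.93 : 91.57 : 100.00 : 54.60 : 11.93.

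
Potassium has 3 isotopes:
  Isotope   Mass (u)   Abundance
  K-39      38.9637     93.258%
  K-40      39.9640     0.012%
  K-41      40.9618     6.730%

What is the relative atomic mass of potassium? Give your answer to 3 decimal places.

Average mass = Σ (abundance × isotope mass) = 0.93258 × 38.9637 + 0.00012 × 39.9640 + 0.06730 × 40.9618
= 36.33677 + 0.00480 + 2.75673 = 39.09830 u

39.098 u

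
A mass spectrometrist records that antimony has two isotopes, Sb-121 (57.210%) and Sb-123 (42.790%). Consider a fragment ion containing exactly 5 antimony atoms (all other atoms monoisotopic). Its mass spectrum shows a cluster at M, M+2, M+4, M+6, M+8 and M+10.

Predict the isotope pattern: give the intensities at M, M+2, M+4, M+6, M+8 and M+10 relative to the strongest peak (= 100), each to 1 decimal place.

17.9 : 66.8 : 100.0 : 74.8 : 28.0 : 4.2

The 5 Sb atoms are independent, so intensities follow the terms of (0.57210 + 0.42790)^5.
P(M) = 0.57210^5 = 0.061286
P(M+2) = 5 × 0.57210^4 × 0.42790^1 = 0.229192
P(M+4) = 10 × 0.57210^3 × 0.42790^2 = 0.342847
P(M+6) = 10 × 0.57210^2 × 0.42790^3 = 0.256431
P(M+8) = 5 × 0.57210^1 × 0.42790^4 = 0.095898
P(M+10) = 0.42790^5 = 0.014345
The M+4 peak is largest (0.342847); scaling to 100 gives 17.9 : 66.8 : 100.0 : 74.8 : 28.0 : 4.2.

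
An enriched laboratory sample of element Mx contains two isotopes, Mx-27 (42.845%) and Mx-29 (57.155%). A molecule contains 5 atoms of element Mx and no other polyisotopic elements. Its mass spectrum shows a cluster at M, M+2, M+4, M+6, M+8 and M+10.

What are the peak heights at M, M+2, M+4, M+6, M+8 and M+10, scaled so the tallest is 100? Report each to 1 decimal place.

4.2 : 28.1 : 75.0 : 100.0 : 66.7 : 17.8

Expanding (0.42845 + 0.57155)^5:
P(M) = 0.42845^5 = 0.014438
P(M+2) = 5 × 0.42845^4 × 0.57155^1 = 0.096300
P(M+4) = 10 × 0.42845^3 × 0.57155^2 = 0.256926
P(M+6) = 10 × 0.42845^2 × 0.57155^3 = 0.342739
P(M+8) = 5 × 0.42845^1 × 0.57155^4 = 0.228606
P(M+10) = 0.57155^5 = 0.060992
The M+6 peak is largest (0.342739); scaling to 100 gives 4.2 : 28.1 : 75.0 : 100.0 : 66.7 : 17.8.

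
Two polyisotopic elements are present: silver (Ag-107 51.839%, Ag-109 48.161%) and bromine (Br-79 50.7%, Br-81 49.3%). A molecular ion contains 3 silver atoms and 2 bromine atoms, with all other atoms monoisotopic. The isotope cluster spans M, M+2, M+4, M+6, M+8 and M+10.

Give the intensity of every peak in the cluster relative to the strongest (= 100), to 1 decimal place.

11.2 : 52.8 : 100.0 : 94.6 : 44.8 : 8.5

Silver pattern (n=3): 0.13930601 : 0.38826655 : 0.36071887 : 0.11170857
Bromine pattern (n=2): 0.257049 : 0.499902 : 0.243049
Convolve the two distributions (both contribute in 2-u steps):
  M: 0.13930601×0.257049 = 0.035808
  M+2: 0.13930601×0.499902 + 0.38826655×0.257049 = 0.169443
  M+4: 0.13930601×0.243049 + 0.38826655×0.499902 + 0.36071887×0.257049 = 0.320676
  M+6: 0.38826655×0.243049 + 0.36071887×0.499902 + 0.11170857×0.257049 = 0.303406
  M+8: 0.36071887×0.243049 + 0.11170857×0.499902 = 0.143516
  M+10: 0.11170857×0.243049 = 0.027151
Scale to base peak (0.320676) = 100: 11.2 : 52.8 : 100.0 : 94.6 : 44.8 : 8.5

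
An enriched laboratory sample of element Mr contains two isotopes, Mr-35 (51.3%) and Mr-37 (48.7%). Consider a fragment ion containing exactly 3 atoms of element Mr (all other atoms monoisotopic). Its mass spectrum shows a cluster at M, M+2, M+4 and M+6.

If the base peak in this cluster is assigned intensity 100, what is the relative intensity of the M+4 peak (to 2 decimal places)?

94.93

(0.513 + 0.487)^3 gives M 0.1350, M+2 0.3845, M+4 0.3650, M+6 0.1155; the largest is M+2.
P(M+2) = C(3,1) × 0.513^2 × 0.487^1 = 3 × 0.263169 × 0.4870 = 0.384490 (base)
P(M+4) = C(3,2) × 0.513^1 × 0.487^2 = 3 × 0.5130 × 0.237169 = 0.365003
Relative intensity = 0.365003 / 0.384490 × 100 = 94.93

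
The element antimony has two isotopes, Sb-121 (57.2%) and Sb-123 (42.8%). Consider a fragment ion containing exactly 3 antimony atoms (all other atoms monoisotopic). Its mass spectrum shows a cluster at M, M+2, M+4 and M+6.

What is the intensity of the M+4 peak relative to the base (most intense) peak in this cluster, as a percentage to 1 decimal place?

(0.572 + 0.428)^3 gives M 0.1871, M+2 0.4201, M+4 0.3143, M+6 0.0784; the largest is M+2.
P(M+2) = C(3,1) × 0.572^2 × 0.428^1 = 3 × 0.327184 × 0.4280 = 0.420104 (base)
P(M+4) = C(3,2) × 0.572^1 × 0.428^2 = 3 × 0.5720 × 0.183184 = 0.314344
Relative intensity = 0.314344 / 0.420104 × 100 = 74.8

74.8%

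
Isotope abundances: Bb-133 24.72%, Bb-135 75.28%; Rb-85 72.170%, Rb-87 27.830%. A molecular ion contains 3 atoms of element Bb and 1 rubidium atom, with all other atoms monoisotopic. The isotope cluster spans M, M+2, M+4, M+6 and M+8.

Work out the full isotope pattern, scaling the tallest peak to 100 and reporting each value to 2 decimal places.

2.57 : 24.43 : 80.43 : 100.00 : 27.95

Element Bb pattern (n=3): 0.01510586 : 0.13800595 : 0.42027053 : 0.42661766
Rubidium pattern (n=1): 0.7217 : 0.2783
Convolve the two distributions (both contribute in 2-u steps):
  M: 0.01510586×0.7217 = 0.010902
  M+2: 0.01510586×0.2783 + 0.13800595×0.7217 = 0.103803
  M+4: 0.13800595×0.2783 + 0.42027053×0.7217 = 0.341716
  M+6: 0.42027053×0.2783 + 0.42661766×0.7217 = 0.424851
  M+8: 0.42661766×0.2783 = 0.118728
Scale to base peak (0.424851) = 100: 2.57 : 24.43 : 80.43 : 100.00 : 27.95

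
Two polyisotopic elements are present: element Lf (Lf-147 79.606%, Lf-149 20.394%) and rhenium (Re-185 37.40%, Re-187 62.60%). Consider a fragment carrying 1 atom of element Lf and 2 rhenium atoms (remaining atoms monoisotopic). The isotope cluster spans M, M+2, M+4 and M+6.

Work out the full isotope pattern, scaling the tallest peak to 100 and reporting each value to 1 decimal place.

27.3 : 98.5 : 100.0 : 19.6

Element Lf pattern (n=1): 0.79606 : 0.20394
Rhenium pattern (n=2): 0.139876 : 0.468248 : 0.391876
Convolve the two distributions (both contribute in 2-u steps):
  M: 0.79606×0.139876 = 0.111350
  M+2: 0.79606×0.468248 + 0.20394×0.139876 = 0.401280
  M+4: 0.79606×0.391876 + 0.20394×0.468248 = 0.407451
  M+6: 0.20394×0.391876 = 0.079919
Scale to base peak (0.407451) = 100: 27.3 : 98.5 : 100.0 : 19.6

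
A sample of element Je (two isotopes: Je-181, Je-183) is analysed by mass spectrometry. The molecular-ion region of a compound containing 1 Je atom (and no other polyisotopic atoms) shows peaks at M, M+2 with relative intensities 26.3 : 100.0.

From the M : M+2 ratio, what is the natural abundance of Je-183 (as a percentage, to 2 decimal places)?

Let p = fractional abundance of Je-181. I(M+2)/I(M) = [C(1,1)·p^0·(1−p)] / p^1 = 1·(1−p)/p = 100.0/26.3 = 3.8023
(1−p)/p = 3.8023/1 = 3.8023  ⇒  p = 1/(1 + 3.8023) = 0.2082
Je-181: 20.82%, Je-183: 79.18%.

79.18%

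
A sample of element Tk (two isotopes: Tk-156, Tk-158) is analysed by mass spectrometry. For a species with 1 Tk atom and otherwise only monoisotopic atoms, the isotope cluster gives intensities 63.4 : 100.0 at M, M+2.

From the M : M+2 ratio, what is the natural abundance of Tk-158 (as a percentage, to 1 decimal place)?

Let p = fractional abundance of Tk-156. I(M+2)/I(M) = [C(1,1)·p^0·(1−p)] / p^1 = 1·(1−p)/p = 100.0/63.4 = 1.5773
(1−p)/p = 1.5773/1 = 1.5773  ⇒  p = 1/(1 + 1.5773) = 0.3880
Tk-156: 38.8%, Tk-158: 61.2%.

61.2%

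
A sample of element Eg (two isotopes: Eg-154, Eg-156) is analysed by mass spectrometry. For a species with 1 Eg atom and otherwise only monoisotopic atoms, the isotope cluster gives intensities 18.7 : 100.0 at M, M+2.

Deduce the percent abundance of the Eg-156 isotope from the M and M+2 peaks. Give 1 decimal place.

84.2%

If p is the fraction of Eg that is Eg-154, then I(M+2)/I(M) = [C(1,1)·p^0·(1−p)] / p^1 = 1·(1−p)/p = 100.0/18.7 = 5.3476
(1−p)/p = 5.3476/1 = 5.3476  ⇒  p = 1/(1 + 5.3476) = 0.1575
Eg-154: 15.8%, Eg-156: 84.2%.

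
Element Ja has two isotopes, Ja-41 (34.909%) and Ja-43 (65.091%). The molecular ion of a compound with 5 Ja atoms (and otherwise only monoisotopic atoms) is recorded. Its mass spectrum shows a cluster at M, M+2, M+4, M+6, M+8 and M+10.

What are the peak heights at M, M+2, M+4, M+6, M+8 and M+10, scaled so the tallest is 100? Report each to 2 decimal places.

1.54 : 14.38 : 53.63 : 100.00 : 93.23 : 34.77

The 5 Ja atoms are independent, so intensities follow the terms of (0.34909 + 0.65091)^5.
P(M) = 0.34909^5 = 0.005184
P(M+2) = 5 × 0.34909^4 × 0.65091^1 = 0.048333
P(M+4) = 10 × 0.34909^3 × 0.65091^2 = 0.180241
P(M+6) = 10 × 0.34909^2 × 0.65091^3 = 0.336076
P(M+8) = 5 × 0.34909^1 × 0.65091^4 = 0.313322
P(M+10) = 0.65091^5 = 0.116844
The M+6 peak is largest (0.336076); scaling to 100 gives 1.54 : 14.38 : 53.63 : 100.00 : 93.23 : 34.77.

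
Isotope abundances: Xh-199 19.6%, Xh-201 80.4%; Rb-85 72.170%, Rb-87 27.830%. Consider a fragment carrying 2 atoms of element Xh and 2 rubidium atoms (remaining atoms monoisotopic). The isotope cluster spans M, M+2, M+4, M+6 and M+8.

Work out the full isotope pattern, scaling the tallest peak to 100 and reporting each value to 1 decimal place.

Element Xh pattern (n=2): 0.038416 : 0.315168 : 0.646416
Rubidium pattern (n=2): 0.52085089 : 0.40169822 : 0.07745089
Convolve the two distributions (both contribute in 2-u steps):
  M: 0.038416×0.52085089 = 0.020009
  M+2: 0.038416×0.40169822 + 0.315168×0.52085089 = 0.179587
  M+4: 0.038416×0.07745089 + 0.315168×0.40169822 + 0.646416×0.52085089 = 0.466264
  M+6: 0.315168×0.07745089 + 0.646416×0.40169822 = 0.284074
  M+8: 0.646416×0.07745089 = 0.050065
Scale to base peak (0.466264) = 100: 4.3 : 38.5 : 100.0 : 60.9 : 10.7

4.3 : 38.5 : 100.0 : 60.9 : 10.7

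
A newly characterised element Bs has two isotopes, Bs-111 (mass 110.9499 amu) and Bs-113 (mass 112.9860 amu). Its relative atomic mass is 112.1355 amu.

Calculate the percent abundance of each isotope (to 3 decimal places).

Bs-111: 41.771%, Bs-113: 58.229%

Writing the weighted mean with unknown fraction x of Bs-111:
110.9499·x + 112.9860·(1 − x) = 112.1355
(110.9499 − 112.9860)·x = 112.1355 − 112.9860
x = -0.8505 / -2.0361 = 0.41771 → 41.771% Bs-111, 58.229% Bs-113.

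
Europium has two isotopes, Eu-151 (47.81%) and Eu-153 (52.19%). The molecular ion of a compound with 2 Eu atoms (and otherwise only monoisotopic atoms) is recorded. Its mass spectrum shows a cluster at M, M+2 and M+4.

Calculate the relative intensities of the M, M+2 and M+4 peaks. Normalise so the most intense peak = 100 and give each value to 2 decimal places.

45.80 : 100.00 : 54.58

Each Eu atom is independently Eu-151 (p = 0.4781) or Eu-153 (q = 0.5219); the cluster is the binomial expansion (p + q)^2.
P(M) = 0.4781^2 = 0.228580
P(M+2) = 2 × 0.4781^1 × 0.5219^1 = 0.499041
P(M+4) = 0.5219^2 = 0.272380
The M+2 peak is largest (0.499041); scaling to 100 gives 45.80 : 100.00 : 54.58.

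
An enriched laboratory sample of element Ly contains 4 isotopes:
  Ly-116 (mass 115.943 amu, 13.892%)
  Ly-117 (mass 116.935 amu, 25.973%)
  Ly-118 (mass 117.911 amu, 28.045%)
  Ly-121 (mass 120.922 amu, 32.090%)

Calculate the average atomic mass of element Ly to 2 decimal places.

118.35 amu

The abundance-weighted mean is 0.13892 × 115.943 + 0.25973 × 116.935 + 0.28045 × 117.911 + 0.32090 × 120.922
= 16.1068 + 30.3715 + 33.0681 + 38.8039 = 118.3503 amu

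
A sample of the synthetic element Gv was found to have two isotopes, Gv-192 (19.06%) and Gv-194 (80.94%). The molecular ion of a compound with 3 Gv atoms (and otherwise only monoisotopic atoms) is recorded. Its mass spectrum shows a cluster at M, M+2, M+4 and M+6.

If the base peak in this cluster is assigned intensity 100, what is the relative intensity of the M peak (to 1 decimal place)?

1.3

Binomial terms of (0.1906 + 0.8094)^3: M 0.0069, M+2 0.0882, M+4 0.3746, M+6 0.5303 → M+6 is the base peak.
P(M+6) = C(3,3) × 0.1906^0 × 0.8094^3 = 1 × 1.0000 × 0.53026089 = 0.530261 (base)
P(M) = C(3,0) × 0.1906^3 × 0.8094^0 = 1 × 0.00692419 × 1.0000 = 0.006924
Relative intensity = 0.006924 / 0.530261 × 100 = 1.3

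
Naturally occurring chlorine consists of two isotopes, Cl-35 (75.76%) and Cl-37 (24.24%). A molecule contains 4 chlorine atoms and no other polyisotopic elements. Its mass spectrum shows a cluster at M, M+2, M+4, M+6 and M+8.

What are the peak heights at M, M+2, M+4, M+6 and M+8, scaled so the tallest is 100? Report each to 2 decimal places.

Each Cl atom is independently Cl-35 (p = 0.7576) or Cl-37 (q = 0.2424); the cluster is the binomial expansion (p + q)^4.
P(M) = 0.7576^4 = 0.329428
P(M+2) = 4 × 0.7576^3 × 0.2424^1 = 0.421612
P(M+4) = 6 × 0.7576^2 × 0.2424^2 = 0.202347
P(M+6) = 4 × 0.7576^1 × 0.2424^3 = 0.043162
P(M+8) = 0.2424^4 = 0.003452
The M+2 peak is largest (0.421612); scaling to 100 gives 78.14 : 100.00 : 47.99 : 10.24 : 0.82.

78.14 : 100.00 : 47.99 : 10.24 : 0.82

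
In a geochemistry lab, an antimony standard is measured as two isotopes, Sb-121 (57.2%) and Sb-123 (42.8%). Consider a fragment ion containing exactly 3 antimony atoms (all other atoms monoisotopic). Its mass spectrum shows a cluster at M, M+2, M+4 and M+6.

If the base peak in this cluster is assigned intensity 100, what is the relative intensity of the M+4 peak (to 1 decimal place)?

74.8

Term probabilities: M 0.1871, M+2 0.4201, M+4 0.3143, M+6 0.0784. Base peak = M+2.
P(M+2) = C(3,1) × 0.572^2 × 0.428^1 = 3 × 0.327184 × 0.4280 = 0.420104 (base)
P(M+4) = C(3,2) × 0.572^1 × 0.428^2 = 3 × 0.5720 × 0.183184 = 0.314344
Relative intensity = 0.314344 / 0.420104 × 100 = 74.8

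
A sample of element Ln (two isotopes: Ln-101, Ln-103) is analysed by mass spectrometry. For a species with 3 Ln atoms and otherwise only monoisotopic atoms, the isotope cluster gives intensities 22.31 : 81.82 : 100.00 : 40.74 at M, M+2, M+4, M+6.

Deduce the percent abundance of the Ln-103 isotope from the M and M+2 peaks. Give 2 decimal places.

Write p for the Ln-101 fraction. I(M+2)/I(M) = [C(3,1)·p^2·(1−p)] / p^3 = 3·(1−p)/p = 81.82/22.31 = 3.6674
(1−p)/p = 3.6674/3 = 1.2225  ⇒  p = 1/(1 + 1.2225) = 0.4499
Ln-101: 44.99%, Ln-103: 55.01%.

55.01%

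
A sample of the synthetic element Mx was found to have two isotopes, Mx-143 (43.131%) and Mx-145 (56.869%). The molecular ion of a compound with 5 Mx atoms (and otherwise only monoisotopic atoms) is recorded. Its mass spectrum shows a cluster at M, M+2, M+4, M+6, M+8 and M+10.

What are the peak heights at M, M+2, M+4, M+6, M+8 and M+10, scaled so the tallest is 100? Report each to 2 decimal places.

4.36 : 28.76 : 75.84 : 100.00 : 65.93 : 17.38

Expanding (0.43131 + 0.56869)^5:
P(M) = 0.43131^5 = 0.014926
P(M+2) = 5 × 0.43131^4 × 0.56869^1 = 0.098402
P(M+4) = 10 × 0.43131^3 × 0.56869^2 = 0.259489
P(M+6) = 10 × 0.43131^2 × 0.56869^3 = 0.342142
P(M+8) = 5 × 0.43131^1 × 0.56869^4 = 0.225560
P(M+10) = 0.56869^5 = 0.059481
The M+6 peak is largest (0.342142); scaling to 100 gives 4.36 : 28.76 : 75.84 : 100.00 : 65.93 : 17.38.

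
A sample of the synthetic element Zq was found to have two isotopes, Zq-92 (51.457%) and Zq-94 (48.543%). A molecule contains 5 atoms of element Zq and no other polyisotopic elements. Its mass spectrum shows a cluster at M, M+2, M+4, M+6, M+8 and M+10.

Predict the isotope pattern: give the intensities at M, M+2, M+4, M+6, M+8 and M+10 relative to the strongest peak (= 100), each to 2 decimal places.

Expanding (0.51457 + 0.48543)^5:
P(M) = 0.51457^5 = 0.036076
P(M+2) = 5 × 0.51457^4 × 0.48543^1 = 0.170167
P(M+4) = 10 × 0.51457^3 × 0.48543^2 = 0.321060
P(M+6) = 10 × 0.51457^2 × 0.48543^3 = 0.302879
P(M+8) = 5 × 0.51457^1 × 0.48543^4 = 0.142863
P(M+10) = 0.48543^5 = 0.026955
The M+4 peak is largest (0.321060); scaling to 100 gives 11.24 : 53.00 : 100.00 : 94.34 : 44.50 : 8.40.

11.24 : 53.00 : 100.00 : 94.34 : 44.50 : 8.40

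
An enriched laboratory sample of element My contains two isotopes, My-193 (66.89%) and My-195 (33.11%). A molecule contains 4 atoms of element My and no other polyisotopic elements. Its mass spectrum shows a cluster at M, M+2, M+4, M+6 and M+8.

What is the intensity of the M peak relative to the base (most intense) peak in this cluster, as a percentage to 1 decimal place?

50.5%

Term probabilities: M 0.2002, M+2 0.3964, M+4 0.2943, M+6 0.0971, M+8 0.0120. Base peak = M+2.
P(M+2) = C(4,1) × 0.6689^3 × 0.3311^1 = 4 × 0.29928406 × 0.3311 = 0.396372 (base)
P(M) = C(4,0) × 0.6689^4 × 0.3311^0 = 1 × 0.20019111 × 1.0000 = 0.200191
Relative intensity = 0.200191 / 0.396372 × 100 = 50.5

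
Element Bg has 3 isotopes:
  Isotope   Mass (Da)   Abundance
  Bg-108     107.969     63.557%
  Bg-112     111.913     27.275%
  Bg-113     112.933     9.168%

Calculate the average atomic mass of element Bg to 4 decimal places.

109.4998 Da

Average mass = Σ (abundance × isotope mass) = 0.63557 × 107.969 + 0.27275 × 111.913 + 0.09168 × 112.933
= 68.62186 + 30.52427 + 10.35370 = 109.49983 Da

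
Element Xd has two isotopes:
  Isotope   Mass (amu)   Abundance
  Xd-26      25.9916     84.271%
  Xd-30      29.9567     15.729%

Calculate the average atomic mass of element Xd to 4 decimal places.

Weight each isotope mass by its fractional abundance: 0.84271 × 25.9916 + 0.15729 × 29.9567
= 21.90338 + 4.71189 = 26.61527 amu

26.6153 amu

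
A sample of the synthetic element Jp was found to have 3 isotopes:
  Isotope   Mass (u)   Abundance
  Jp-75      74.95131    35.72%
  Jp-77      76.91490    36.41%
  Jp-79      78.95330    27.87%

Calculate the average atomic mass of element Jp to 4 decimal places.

76.7816 u

The abundance-weighted mean is 0.3572 × 74.95131 + 0.3641 × 76.91490 + 0.2787 × 78.95330
= 26.772608 + 28.004715 + 22.004285 = 76.781608 u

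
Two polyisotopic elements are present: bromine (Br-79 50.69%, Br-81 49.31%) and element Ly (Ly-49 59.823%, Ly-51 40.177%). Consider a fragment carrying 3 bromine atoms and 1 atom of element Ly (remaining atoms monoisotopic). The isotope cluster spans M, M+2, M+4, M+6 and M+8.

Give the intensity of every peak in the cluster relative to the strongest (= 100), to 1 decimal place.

20.8 : 74.8 : 100.0 : 58.9 : 12.9

Bromine pattern (n=3): 0.13024674 : 0.3801026 : 0.36975457 : 0.11989609
Element Ly pattern (n=1): 0.59823 : 0.40177
Convolve the two distributions (both contribute in 2-u steps):
  M: 0.13024674×0.59823 = 0.077918
  M+2: 0.13024674×0.40177 + 0.3801026×0.59823 = 0.279718
  M+4: 0.3801026×0.40177 + 0.36975457×0.59823 = 0.373912
  M+6: 0.36975457×0.40177 + 0.11989609×0.59823 = 0.220282
  M+8: 0.11989609×0.40177 = 0.048171
Scale to base peak (0.373912) = 100: 20.8 : 74.8 : 100.0 : 58.9 : 12.9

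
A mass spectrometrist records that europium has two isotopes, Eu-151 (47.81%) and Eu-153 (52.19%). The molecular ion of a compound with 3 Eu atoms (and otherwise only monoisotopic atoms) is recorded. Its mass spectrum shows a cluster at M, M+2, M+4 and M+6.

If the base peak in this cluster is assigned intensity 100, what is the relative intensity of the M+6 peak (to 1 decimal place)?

Binomial terms of (0.4781 + 0.5219)^3: M 0.1093, M+2 0.3579, M+4 0.3907, M+6 0.1422 → M+4 is the base peak.
P(M+4) = C(3,2) × 0.4781^1 × 0.5219^2 = 3 × 0.4781 × 0.27237961 = 0.390674 (base)
P(M+6) = C(3,3) × 0.4781^0 × 0.5219^3 = 1 × 1.0000 × 0.14215492 = 0.142155
Relative intensity = 0.142155 / 0.390674 × 100 = 36.4

36.4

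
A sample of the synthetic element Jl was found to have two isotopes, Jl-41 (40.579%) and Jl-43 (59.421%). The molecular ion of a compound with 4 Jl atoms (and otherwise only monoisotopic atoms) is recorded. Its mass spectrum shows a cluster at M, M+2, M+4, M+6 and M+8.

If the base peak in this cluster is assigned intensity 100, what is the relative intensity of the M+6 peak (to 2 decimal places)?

97.62

Binomial terms of (0.40579 + 0.59421)^4: M 0.0271, M+2 0.1588, M+4 0.3488, M+6 0.3406, M+8 0.1247 → M+4 is the base peak.
P(M+4) = C(4,2) × 0.40579^2 × 0.59421^2 = 6 × 0.16466552 × 0.35308552 = 0.348846 (base)
P(M+6) = C(4,3) × 0.40579^1 × 0.59421^3 = 4 × 0.40579 × 0.20980695 = 0.340550
Relative intensity = 0.340550 / 0.348846 × 100 = 97.62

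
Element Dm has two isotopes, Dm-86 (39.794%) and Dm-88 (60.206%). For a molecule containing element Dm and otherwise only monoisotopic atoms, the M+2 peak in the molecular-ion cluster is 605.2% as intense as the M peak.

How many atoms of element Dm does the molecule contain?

4

For n independent Dm atoms, I(M+2)/I(M) = n · (abundance Dm-88) / (abundance Dm-86) = n · 0.60206/0.39794.
n = 6.052 × 0.39794/0.60206 = 4.00 ≈ 4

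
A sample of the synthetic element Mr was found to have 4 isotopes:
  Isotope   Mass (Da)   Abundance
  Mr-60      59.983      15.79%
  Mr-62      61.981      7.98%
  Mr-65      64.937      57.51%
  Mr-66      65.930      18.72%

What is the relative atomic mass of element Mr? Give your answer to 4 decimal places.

Average mass = Σ (abundance × isotope mass) = 0.1579 × 59.983 + 0.0798 × 61.981 + 0.5751 × 64.937 + 0.1872 × 65.930
= 9.47132 + 4.94608 + 37.34527 + 12.34210 = 64.10477 Da

64.1048 Da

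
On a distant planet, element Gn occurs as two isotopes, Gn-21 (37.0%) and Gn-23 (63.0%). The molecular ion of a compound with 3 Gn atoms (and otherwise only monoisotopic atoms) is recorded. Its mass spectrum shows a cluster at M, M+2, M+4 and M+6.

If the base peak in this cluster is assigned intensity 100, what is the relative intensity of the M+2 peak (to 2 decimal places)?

(0.370 + 0.630)^3 gives M 0.0507, M+2 0.2587, M+4 0.4406, M+6 0.2500; the largest is M+4.
P(M+4) = C(3,2) × 0.370^1 × 0.630^2 = 3 × 0.3700 × 0.3969 = 0.440559 (base)
P(M+2) = C(3,1) × 0.370^2 × 0.630^1 = 3 × 0.1369 × 0.6300 = 0.258741
Relative intensity = 0.258741 / 0.440559 × 100 = 58.73

58.73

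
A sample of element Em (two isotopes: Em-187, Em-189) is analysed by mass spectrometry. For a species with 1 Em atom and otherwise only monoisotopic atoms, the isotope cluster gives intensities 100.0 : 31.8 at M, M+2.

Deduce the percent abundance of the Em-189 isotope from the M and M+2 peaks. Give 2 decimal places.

If p is the fraction of Em that is Em-187, then I(M+2)/I(M) = [C(1,1)·p^0·(1−p)] / p^1 = 1·(1−p)/p = 31.8/100.0 = 0.3180
(1−p)/p = 0.3180/1 = 0.3180  ⇒  p = 1/(1 + 0.3180) = 0.7587
Em-187: 75.87%, Em-189: 24.13%.

24.13%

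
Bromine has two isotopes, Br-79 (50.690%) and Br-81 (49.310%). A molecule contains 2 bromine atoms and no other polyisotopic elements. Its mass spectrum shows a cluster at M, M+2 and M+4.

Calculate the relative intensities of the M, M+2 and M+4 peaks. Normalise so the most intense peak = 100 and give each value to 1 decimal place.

Expanding (0.50690 + 0.49310)^2:
P(M) = 0.50690^2 = 0.256948
P(M+2) = 2 × 0.50690^1 × 0.49310^1 = 0.499905
P(M+4) = 0.49310^2 = 0.243148
The M+2 peak is largest (0.499905); scaling to 100 gives 51.4 : 100.0 : 48.6.

51.4 : 100.0 : 48.6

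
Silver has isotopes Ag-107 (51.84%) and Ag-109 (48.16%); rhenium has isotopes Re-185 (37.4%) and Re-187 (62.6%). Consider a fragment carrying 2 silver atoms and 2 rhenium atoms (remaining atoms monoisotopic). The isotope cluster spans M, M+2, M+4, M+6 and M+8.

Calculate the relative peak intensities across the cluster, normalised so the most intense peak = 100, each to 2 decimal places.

Silver pattern (n=2): 0.26873856 : 0.49932288 : 0.23193856
Rhenium pattern (n=2): 0.139876 : 0.468248 : 0.391876
Convolve the two distributions (both contribute in 2-u steps):
  M: 0.26873856×0.139876 = 0.037590
  M+2: 0.26873856×0.468248 + 0.49932288×0.139876 = 0.195680
  M+4: 0.26873856×0.391876 + 0.49932288×0.468248 + 0.23193856×0.139876 = 0.371562
  M+6: 0.49932288×0.391876 + 0.23193856×0.468248 = 0.304277
  M+8: 0.23193856×0.391876 = 0.090891
Scale to base peak (0.371562) = 100: 10.12 : 52.66 : 100.00 : 81.89 : 24.46

10.12 : 52.66 : 100.00 : 81.89 : 24.46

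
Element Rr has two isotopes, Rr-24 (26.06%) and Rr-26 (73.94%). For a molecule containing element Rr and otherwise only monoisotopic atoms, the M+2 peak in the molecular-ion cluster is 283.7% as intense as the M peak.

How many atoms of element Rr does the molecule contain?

1

The M+2/M ratio from n Rr atoms is n · q/p = n · 0.7394/0.2606.
n = 2.837 × 0.2606/0.7394 = 1.00 ≈ 1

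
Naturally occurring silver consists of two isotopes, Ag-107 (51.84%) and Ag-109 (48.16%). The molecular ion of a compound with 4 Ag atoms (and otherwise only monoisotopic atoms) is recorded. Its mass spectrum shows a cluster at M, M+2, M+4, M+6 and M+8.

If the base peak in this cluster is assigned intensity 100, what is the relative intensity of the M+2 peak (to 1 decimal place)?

Term probabilities: M 0.0722, M+2 0.2684, M+4 0.3740, M+6 0.2316, M+8 0.0538. Base peak = M+4.
P(M+4) = C(4,2) × 0.5184^2 × 0.4816^2 = 6 × 0.26873856 × 0.23193856 = 0.373985 (base)
P(M+2) = C(4,1) × 0.5184^3 × 0.4816^1 = 4 × 0.13931407 × 0.4816 = 0.268375
Relative intensity = 0.268375 / 0.373985 × 100 = 71.8

71.8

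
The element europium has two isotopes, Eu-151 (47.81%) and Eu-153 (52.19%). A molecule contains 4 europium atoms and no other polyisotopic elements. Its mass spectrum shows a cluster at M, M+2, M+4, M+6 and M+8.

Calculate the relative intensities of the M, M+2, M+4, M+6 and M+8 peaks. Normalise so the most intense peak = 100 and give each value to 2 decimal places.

Each Eu atom is independently Eu-151 (p = 0.4781) or Eu-153 (q = 0.5219); the cluster is the binomial expansion (p + q)^4.
P(M) = 0.4781^4 = 0.052249
P(M+2) = 4 × 0.4781^3 × 0.5219^1 = 0.228141
P(M+4) = 6 × 0.4781^2 × 0.5219^2 = 0.373563
P(M+6) = 4 × 0.4781^1 × 0.5219^3 = 0.271857
P(M+8) = 0.5219^4 = 0.074191
The M+4 peak is largest (0.373563); scaling to 100 gives 13.99 : 61.07 : 100.00 : 72.77 : 19.86.

13.99 : 61.07 : 100.00 : 72.77 : 19.86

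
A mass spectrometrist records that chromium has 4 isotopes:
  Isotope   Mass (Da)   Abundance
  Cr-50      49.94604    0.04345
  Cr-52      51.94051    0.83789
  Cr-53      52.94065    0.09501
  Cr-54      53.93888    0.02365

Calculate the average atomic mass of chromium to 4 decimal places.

51.9961 Da

Average mass = Σ (abundance × isotope mass) = 0.04345 × 49.94604 + 0.83789 × 51.94051 + 0.09501 × 52.94065 + 0.02365 × 53.93888
= 2.170155 + 43.520434 + 5.029891 + 1.275655 = 51.996135 Da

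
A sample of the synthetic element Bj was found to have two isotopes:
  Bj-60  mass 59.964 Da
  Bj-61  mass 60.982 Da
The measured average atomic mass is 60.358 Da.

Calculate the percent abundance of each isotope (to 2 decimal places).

Let x be the fractional abundance of Bj-60; then Bj-61 has abundance 1 − x.
59.964·x + 60.982·(1 − x) = 60.358
(59.964 − 60.982)·x = 60.358 − 60.982
x = -0.624 / -1.018 = 0.61297 → 61.30% Bj-60, 38.70% Bj-61.

Bj-60: 61.30%, Bj-61: 38.70%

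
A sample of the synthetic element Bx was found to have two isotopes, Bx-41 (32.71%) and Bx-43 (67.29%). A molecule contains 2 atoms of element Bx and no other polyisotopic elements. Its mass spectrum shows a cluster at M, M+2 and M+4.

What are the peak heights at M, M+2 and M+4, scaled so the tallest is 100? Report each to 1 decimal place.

23.6 : 97.2 : 100.0

Each Bx atom is independently Bx-41 (p = 0.3271) or Bx-43 (q = 0.6729); the cluster is the binomial expansion (p + q)^2.
P(M) = 0.3271^2 = 0.106994
P(M+2) = 2 × 0.3271^1 × 0.6729^1 = 0.440211
P(M+4) = 0.6729^2 = 0.452794
The M+4 peak is largest (0.452794); scaling to 100 gives 23.6 : 97.2 : 100.0.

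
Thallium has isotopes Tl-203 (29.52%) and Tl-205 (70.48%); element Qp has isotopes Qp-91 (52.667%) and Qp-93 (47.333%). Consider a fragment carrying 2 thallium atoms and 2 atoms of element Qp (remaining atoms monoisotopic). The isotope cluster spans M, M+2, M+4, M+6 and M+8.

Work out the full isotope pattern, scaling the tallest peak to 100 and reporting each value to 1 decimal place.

6.6 : 43.6 : 100.0 : 93.5 : 30.5

Thallium pattern (n=2): 0.08714304 : 0.41611392 : 0.49674304
Element Qp pattern (n=2): 0.27738129 : 0.49857742 : 0.22404129
Convolve the two distributions (both contribute in 2-u steps):
  M: 0.08714304×0.27738129 = 0.024172
  M+2: 0.08714304×0.49857742 + 0.41611392×0.27738129 = 0.158870
  M+4: 0.08714304×0.22404129 + 0.41611392×0.49857742 + 0.49674304×0.27738129 = 0.364776
  M+6: 0.41611392×0.22404129 + 0.49674304×0.49857742 = 0.340892
  M+8: 0.49674304×0.22404129 = 0.111291
Scale to base peak (0.364776) = 100: 6.6 : 43.6 : 100.0 : 93.5 : 30.5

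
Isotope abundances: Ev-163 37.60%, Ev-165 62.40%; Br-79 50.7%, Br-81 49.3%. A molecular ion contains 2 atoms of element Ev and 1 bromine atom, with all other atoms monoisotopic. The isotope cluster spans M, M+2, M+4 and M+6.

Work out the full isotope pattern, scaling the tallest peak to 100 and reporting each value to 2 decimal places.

16.72 : 71.74 : 100.00 : 44.77

Element Ev pattern (n=2): 0.141376 : 0.469248 : 0.389376
Bromine pattern (n=1): 0.5070 : 0.4930
Convolve the two distributions (both contribute in 2-u steps):
  M: 0.141376×0.5070 = 0.071678
  M+2: 0.141376×0.4930 + 0.469248×0.5070 = 0.307607
  M+4: 0.469248×0.4930 + 0.389376×0.5070 = 0.428753
  M+6: 0.389376×0.4930 = 0.191962
Scale to base peak (0.428753) = 100: 16.72 : 71.74 : 100.00 : 44.77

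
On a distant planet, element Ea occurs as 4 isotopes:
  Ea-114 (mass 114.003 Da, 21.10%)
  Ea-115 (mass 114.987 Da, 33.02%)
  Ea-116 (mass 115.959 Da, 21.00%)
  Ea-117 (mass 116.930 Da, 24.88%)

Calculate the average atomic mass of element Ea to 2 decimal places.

115.47 Da

Weight each isotope mass by its fractional abundance: 0.2110 × 114.003 + 0.3302 × 114.987 + 0.2100 × 115.959 + 0.2488 × 116.930
= 24.0546 + 37.9687 + 24.3514 + 29.0922 = 115.4669 Da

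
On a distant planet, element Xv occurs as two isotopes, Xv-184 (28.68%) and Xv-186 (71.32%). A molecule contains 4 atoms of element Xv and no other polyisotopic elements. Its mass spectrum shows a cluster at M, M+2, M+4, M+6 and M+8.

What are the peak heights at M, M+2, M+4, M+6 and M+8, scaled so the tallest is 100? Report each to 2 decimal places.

Each Xv atom is independently Xv-184 (p = 0.2868) or Xv-186 (q = 0.7132); the cluster is the binomial expansion (p + q)^4.
P(M) = 0.2868^4 = 0.006766
P(M+2) = 4 × 0.2868^3 × 0.7132^1 = 0.067299
P(M+4) = 6 × 0.2868^2 × 0.7132^2 = 0.251034
P(M+6) = 4 × 0.2868^1 × 0.7132^3 = 0.416172
P(M+8) = 0.7132^4 = 0.258729
The M+6 peak is largest (0.416172); scaling to 100 gives 1.63 : 16.17 : 60.32 : 100.00 : 62.17.

1.63 : 16.17 : 60.32 : 100.00 : 62.17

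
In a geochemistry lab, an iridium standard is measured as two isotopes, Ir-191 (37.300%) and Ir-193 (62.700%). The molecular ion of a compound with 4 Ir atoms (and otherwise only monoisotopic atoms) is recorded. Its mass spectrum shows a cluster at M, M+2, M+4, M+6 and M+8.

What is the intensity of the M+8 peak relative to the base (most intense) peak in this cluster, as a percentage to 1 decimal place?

(0.37300 + 0.62700)^4 gives M 0.0194, M+2 0.1302, M+4 0.3282, M+6 0.3678, M+8 0.1546; the largest is M+6.
P(M+6) = C(4,3) × 0.37300^1 × 0.62700^3 = 4 × 0.3730 × 0.24649188 = 0.367766 (base)
P(M+8) = C(4,4) × 0.37300^0 × 0.62700^4 = 1 × 1.0000 × 0.15455041 = 0.154550
Relative intensity = 0.154550 / 0.367766 × 100 = 42.0

42.0%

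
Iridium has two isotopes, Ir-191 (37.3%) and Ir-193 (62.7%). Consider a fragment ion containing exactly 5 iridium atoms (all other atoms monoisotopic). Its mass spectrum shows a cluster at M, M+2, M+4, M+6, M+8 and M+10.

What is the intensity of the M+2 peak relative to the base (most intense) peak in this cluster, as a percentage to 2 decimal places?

Binomial terms of (0.373 + 0.627)^5: M 0.0072, M+2 0.0607, M+4 0.2040, M+6 0.3429, M+8 0.2882, M+10 0.0969 → M+6 is the base peak.
P(M+6) = C(5,3) × 0.373^2 × 0.627^3 = 10 × 0.139129 × 0.24649188 = 0.342942 (base)
P(M+2) = C(5,1) × 0.373^4 × 0.627^1 = 5 × 0.01935688 × 0.6270 = 0.060684
Relative intensity = 0.060684 / 0.342942 × 100 = 17.70

17.70%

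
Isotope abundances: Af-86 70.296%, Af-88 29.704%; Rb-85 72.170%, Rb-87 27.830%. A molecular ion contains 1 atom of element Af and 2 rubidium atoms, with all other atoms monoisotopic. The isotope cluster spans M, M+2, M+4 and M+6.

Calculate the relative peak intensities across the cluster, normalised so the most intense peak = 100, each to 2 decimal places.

Element Af pattern (n=1): 0.70296 : 0.29704
Rubidium pattern (n=2): 0.52085089 : 0.40169822 : 0.07745089
Convolve the two distributions (both contribute in 2-u steps):
  M: 0.70296×0.52085089 = 0.366137
  M+2: 0.70296×0.40169822 + 0.29704×0.52085089 = 0.437091
  M+4: 0.70296×0.07745089 + 0.29704×0.40169822 = 0.173765
  M+6: 0.29704×0.07745089 = 0.023006
Scale to base peak (0.437091) = 100: 83.77 : 100.00 : 39.75 : 5.26

83.77 : 100.00 : 39.75 : 5.26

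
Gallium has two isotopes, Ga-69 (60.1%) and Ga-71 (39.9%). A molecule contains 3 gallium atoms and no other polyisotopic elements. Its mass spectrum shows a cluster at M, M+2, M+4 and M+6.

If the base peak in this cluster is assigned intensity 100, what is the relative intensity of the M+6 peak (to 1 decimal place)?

Term probabilities: M 0.2171, M+2 0.4324, M+4 0.2870, M+6 0.0635. Base peak = M+2.
P(M+2) = C(3,1) × 0.601^2 × 0.399^1 = 3 × 0.361201 × 0.3990 = 0.432358 (base)
P(M+6) = C(3,3) × 0.601^0 × 0.399^3 = 1 × 1.0000 × 0.0635212 = 0.063521
Relative intensity = 0.063521 / 0.432358 × 100 = 14.7

14.7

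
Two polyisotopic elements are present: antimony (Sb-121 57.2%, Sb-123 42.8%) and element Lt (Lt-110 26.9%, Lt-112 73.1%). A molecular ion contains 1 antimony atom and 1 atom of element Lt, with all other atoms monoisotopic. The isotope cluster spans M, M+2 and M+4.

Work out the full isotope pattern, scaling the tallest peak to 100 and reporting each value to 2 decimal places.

28.85 : 100.00 : 58.67

Antimony pattern (n=1): 0.5720 : 0.4280
Element Lt pattern (n=1): 0.2690 : 0.7310
Convolve the two distributions (both contribute in 2-u steps):
  M: 0.5720×0.2690 = 0.153868
  M+2: 0.5720×0.7310 + 0.4280×0.2690 = 0.533264
  M+4: 0.4280×0.7310 = 0.312868
Scale to base peak (0.533264) = 100: 28.85 : 100.00 : 58.67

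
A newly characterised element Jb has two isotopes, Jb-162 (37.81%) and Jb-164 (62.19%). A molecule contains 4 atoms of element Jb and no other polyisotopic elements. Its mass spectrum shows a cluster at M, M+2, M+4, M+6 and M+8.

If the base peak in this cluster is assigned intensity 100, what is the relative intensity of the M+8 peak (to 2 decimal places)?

Binomial terms of (0.3781 + 0.6219)^4: M 0.0204, M+2 0.1345, M+4 0.3317, M+6 0.3638, M+8 0.1496 → M+6 is the base peak.
P(M+6) = C(4,3) × 0.3781^1 × 0.6219^3 = 4 × 0.3781 × 0.2405258 = 0.363771 (base)
P(M+8) = C(4,4) × 0.3781^0 × 0.6219^4 = 1 × 1.0000 × 0.149583 = 0.149583
Relative intensity = 0.149583 / 0.363771 × 100 = 41.12

41.12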